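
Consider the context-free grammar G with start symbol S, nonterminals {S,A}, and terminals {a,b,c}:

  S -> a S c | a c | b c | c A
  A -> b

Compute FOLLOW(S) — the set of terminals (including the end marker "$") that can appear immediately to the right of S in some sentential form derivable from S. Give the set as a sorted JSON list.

Compute FIRST by fixpoint:
round 1:
  A via A→b: +{b}
  S via S→a S c: +{a}
  S via S→b c: +{b}
  S via S→c A: +{c}
  FIRST(S)={a,b,c}  FIRST(A)={b}
round 2: — fixpoint
  FIRST(S)={a,b,c}  FIRST(A)={b}

FOLLOW sets:
seed FOLLOW(S) with $
iter 1:
  S→a S c: FOLLOW(S) ⊇ FIRST(c) = {c}; new: +{c}
  S→c A: FOLLOW(A) ⊇ FOLLOW(S) ⊇ {$,c}; new: +{$,c}
  FOLLOW[S]={$,c}  FOLLOW[A]={$,c}
iter 2: — fixpoint
  FOLLOW[S]={$,c}  FOLLOW[A]={$,c}

FOLLOW(S) = ["$", "c"]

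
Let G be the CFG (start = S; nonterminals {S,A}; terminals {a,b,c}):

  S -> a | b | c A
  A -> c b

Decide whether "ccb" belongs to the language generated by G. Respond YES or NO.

Convert to CNF:
  S -> T0 A | a | b
  A -> T0 T1
  T0 -> c
  T1 -> b

CYK fill:
  [0..0]={T0}  "c"  orig:{}
  [1..1]={T0}  "c"  orig:{}
  [2..2]={S,T1}  "b"  orig:{S}
  [0..1]=∅  "cc"
  [1..2]={A}  "cb"
  [0..2]={S}  "ccb"

S ∈ T[0,2] ⇒ YES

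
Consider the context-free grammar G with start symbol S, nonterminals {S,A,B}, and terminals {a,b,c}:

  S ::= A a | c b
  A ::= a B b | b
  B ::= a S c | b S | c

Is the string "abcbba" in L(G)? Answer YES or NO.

CNF form of G:
  S -> A T0 | T2 T1
  A -> T0 X3 | b
  B -> T0 X4 | T1 S | c
  T0 -> a
  T1 -> b
  T2 -> c
  X3 -> B T1
  X4 -> S T2

Fill CYK table bottom-up:
  cell(0,0) a: {T0}  orig:{}
  cell(1,1) b: {A,T1}  orig:{A}
  cell(2,2) c: {B,T2}  orig:{B}
  cell(3,3) b: {A,T1}  orig:{A}
  cell(4,4) b: {A,T1}  orig:{A}
  cell(5,5) a: {T0}  orig:{}
  cell(0,1) ab: ∅
  cell(1,2) bc: ∅
  cell(2,3) cb: {S,X3}  orig:{S}
  cell(3,4) bb: ∅
  cell(4,5) ba: {S}
  cell(0,2) abc: ∅
  cell(1,3) bcb: {B}
  cell(2,4) cbb: ∅
  cell(3,5) bba: {B}
  cell(0,3) abcb: ∅
  cell(1,4) bcbb: {X3}  orig:{}
  cell(2,5) cbba: ∅
  cell(0,4) abcbb: {A}
  cell(1,5) bcbba: ∅
  cell(0,5) abcbba: {S}

S ∈ T[0,5] ⇒ YES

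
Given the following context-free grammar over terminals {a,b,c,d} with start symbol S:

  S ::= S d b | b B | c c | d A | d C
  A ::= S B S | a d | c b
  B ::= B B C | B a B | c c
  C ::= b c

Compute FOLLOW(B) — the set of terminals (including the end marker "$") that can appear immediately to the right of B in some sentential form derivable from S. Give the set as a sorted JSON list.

FIRST sets, iterate to fixpoint:
[1]
  A via A→a d: +{a}
  A via A→c b: +{c}
  B via B→c c: +{c}
  C via C→b c: +{b}
  S via S→b B: +{b}
  S via S→c c: +{c}
  S via S→d A: +{d}
  FIRST(S)={b,c,d}  FIRST(A)={a,c}  FIRST(B)={c}  FIRST(C)={b}
[2]
  A via A→S B S: +{b,d}
  FIRST(S)={b,c,d}  FIRST(A)={a,b,c,d}  FIRST(B)={c}  FIRST(C)={b}
[3] (stable)
  FIRST(S)={b,c,d}  FIRST(A)={a,b,c,d}  FIRST(B)={c}  FIRST(C)={b}

FOLLOW sets:
FOLLOW(S) := {$}
pass 1:
  A→S B S: FOLLOW(S) ⊇ FIRST(B) = {c}; new: +{c}
  A→S B S: FOLLOW(B) ⊇ FIRST(S) = {b,c,d}; new: +{b,c,d}
  B→B B C: FOLLOW(C) ⊇ FOLLOW(B) ⊇ {b,c,d}; new: +{b,c,d}
  B→B a B: FOLLOW(B) ⊇ FIRST(a) = {a}; new: +{a}
  S→S d b: FOLLOW(S) ⊇ FIRST(d) = {d}; new: +{d}
  S→b B: FOLLOW(B) ⊇ FOLLOW(S) ⊇ {$,c,d}; new: +{$}
  S→d A: FOLLOW(A) ⊇ FOLLOW(S) ⊇ {$,c,d}; new: +{$,c,d}
  S→d C: FOLLOW(C) ⊇ FOLLOW(S) ⊇ {$,c,d}; new: +{$}
  S: {$,c,d}  A: {$,c,d}  B: {$,a,b,c,d}  C: {$,b,c,d}
pass 2:
  B→B B C: FOLLOW(C) ⊇ FOLLOW(B) ⊇ {$,a,b,c,d}; new: +{a}
  S: {$,c,d}  A: {$,c,d}  B: {$,a,b,c,d}  C: {$,a,b,c,d}
pass 3: (no change)
  S: {$,c,d}  A: {$,c,d}  B: {$,a,b,c,d}  C: {$,a,b,c,d}

FOLLOW(B) = ["$", "a", "b", "c", "d"]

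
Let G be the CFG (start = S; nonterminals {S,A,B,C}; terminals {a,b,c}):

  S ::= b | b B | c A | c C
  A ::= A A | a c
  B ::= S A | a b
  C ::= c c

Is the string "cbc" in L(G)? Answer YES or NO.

CNF form of G:
  S -> T1 A | T1 C | T2 B | b
  A -> A A | T0 T1
  B -> S A | T0 T2
  C -> T1 T1
  T0 -> a
  T1 -> c
  T2 -> b

CYK table (by increasing span):
  [0..0]={T1}  "c"  orig:{}
  [1..1]={S,T2}  "b"  orig:{S}
  [2..2]={T1}  "c"  orig:{}
  [0..1]=∅  "cb"
  [1..2]=∅  "bc"
  [0..2]=∅  "cbc"

S ∉ T[0,2] ⇒ NO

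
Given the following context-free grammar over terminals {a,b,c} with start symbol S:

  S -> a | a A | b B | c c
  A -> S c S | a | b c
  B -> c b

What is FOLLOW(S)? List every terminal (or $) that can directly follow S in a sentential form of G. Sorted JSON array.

FIRST iteration:
round 1:
  A via A→a: +{a}
  A via A→b c: +{b}
  B via B→c b: +{c}
  S via S→a: +{a}
  S via S→b B: +{b}
  S via S→c c: +{c}
  S: {a,b,c}  A: {a,b}  B: {c}
round 2:
  A via A→S c S: +{c}
  S: {a,b,c}  A: {a,b,c}  B: {c}
round 3: — fixpoint
  S: {a,b,c}  A: {a,b,c}  B: {c}

Compute FOLLOW by fixpoint:
initialize: $ ∈ FOLLOW(S)
pass 1:
  A→S c S: FOLLOW(S) ⊇ FIRST(c) = {c}; new: +{c}
  S→a A: FOLLOW(A) ⊇ FOLLOW(S) ⊇ {$,c}; new: +{$,c}
  S→b B: FOLLOW(B) ⊇ FOLLOW(S) ⊇ {$,c}; new: +{$,c}
  S: {$,c}  A: {$,c}  B: {$,c}
pass 2: done
  S: {$,c}  A: {$,c}  B: {$,c}

FOLLOW(S) = ["$", "c"]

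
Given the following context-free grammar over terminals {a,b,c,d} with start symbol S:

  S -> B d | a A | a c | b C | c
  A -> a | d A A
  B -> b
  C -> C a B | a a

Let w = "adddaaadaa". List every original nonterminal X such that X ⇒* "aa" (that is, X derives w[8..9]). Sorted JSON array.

Convert to CNF:
  S -> B T0 | T1 A | T1 T2 | T3 C | c
  A -> T0 X4 | a
  B -> b
  C -> C X5 | T1 T1
  T0 -> d
  T1 -> a
  T2 -> c
  T3 -> b
  X4 -> A A
  X5 -> T1 B

CYK table (by increasing span) (cells [i..j] with 8 ≤ i ≤ j ≤ 9 only):
  cell(8,8) a: {A,T1}  orig:{A}
  cell(9,9) a: {A,T1}  orig:{A}
  cell(8,9) aa: {C,S,X4}  orig:{C,S}

Original NTs in T[8,9] deriving "aa": ["C", "S"]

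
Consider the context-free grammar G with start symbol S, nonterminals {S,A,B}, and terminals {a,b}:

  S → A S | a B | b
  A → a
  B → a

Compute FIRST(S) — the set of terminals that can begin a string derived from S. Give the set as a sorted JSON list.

FIRST iteration:
[1]
  A via A→a: +{a}
  B via B→a: +{a}
  S via S→A S: +{a}
  S via S→b: +{b}
  FIRST[S]={a,b}  FIRST[A]={a}  FIRST[B]={a}
[2] — fixpoint
  FIRST[S]={a,b}  FIRST[A]={a}  FIRST[B]={a}

FIRST(S) = ["a", "b"]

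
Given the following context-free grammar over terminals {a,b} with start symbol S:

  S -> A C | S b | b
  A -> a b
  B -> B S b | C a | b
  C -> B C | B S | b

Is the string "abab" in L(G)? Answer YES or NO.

CNF form of G:
  S -> A C | S T1 | b
  A -> T0 T1
  B -> B X2 | C T0 | b
  C -> B C | B S | b
  T0 -> a
  T1 -> b
  X2 -> S T1

Fill CYK table bottom-up:
  T[0,0] 'a' = {T0}  orig:{}
  T[1,1] 'b' = {B,C,S,T1}  orig:{B,C,S}
  T[2,2] 'a' = {T0}  orig:{}
  T[3,3] 'b' = {B,C,S,T1}  orig:{B,C,S}
  T[0,1] 'ab' = {A}
  T[1,2] 'ba' = {B}
  T[2,3] 'ab' = {A}
  T[0,2] 'aba' = ∅
  T[1,3] 'bab' = {C}
  T[0,3] 'abab' = ∅

S ∉ T[0,3] ⇒ NO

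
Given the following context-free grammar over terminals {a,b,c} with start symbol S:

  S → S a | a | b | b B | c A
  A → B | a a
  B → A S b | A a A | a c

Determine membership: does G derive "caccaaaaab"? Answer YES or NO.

CNF form of G:
  S -> S T1 | T0 B | T2 A | a | b
  A -> A X3 | A X4 | T1 T1 | T1 T2
  B -> A X5 | A X6 | T1 T2
  T0 -> b
  T1 -> a
  T2 -> c
  X3 -> S T0
  X4 -> T1 A
  X5 -> S T0
  X6 -> T1 A

CYK fill:
  cell(0,0) c: {T2}  orig:{}
  cell(1,1) a: {S,T1}  orig:{S}
  cell(2,2) c: {T2}  orig:{}
  cell(3,3) c: {T2}  orig:{}
  cell(4,4) a: {S,T1}  orig:{S}
  cell(5,5) a: {S,T1}  orig:{S}
  cell(6,6) a: {S,T1}  orig:{S}
  cell(7,7) a: {S,T1}  orig:{S}
  cell(8,8) a: {S,T1}  orig:{S}
  cell(9,9) b: {S,T0}  orig:{S}
  cell(0,1) ca: ∅
  cell(1,2) ac: {A,B}
  cell(2,3) cc: ∅
  cell(3,4) ca: ∅
  cell(4,5) aa: {A,S}
  cell(5,6) aa: {A,S}
  cell(6,7) aa: {A,S}
  cell(7,8) aa: {A,S}
  cell(8,9) ab: {X3,X5}  orig:{}
  cell(0,2) cac: {S}
  cell(1,3) acc: ∅
  cell(2,4) cca: ∅
  cell(3,5) caa: {S}
  cell(4,6) aaa: {S,X4,X6}  orig:{S}
  cell(5,7) aaa: {S,X4,X6}  orig:{S}
  cell(6,8) aaa: {S,X4,X6}  orig:{S}
  cell(7,9) aab: {X3,X5}  orig:{}
  cell(0,3) cacc: ∅
  cell(1,4) acca: ∅
  cell(2,5) ccaa: ∅
  cell(3,6) caaa: {S}
  cell(4,7) aaaa: {S}
  cell(5,8) aaaa: {S}
  cell(6,9) aaab: {A,B,X3,X5}  orig:{A,B}
  cell(0,4) cacca: ∅
  cell(1,5) accaa: ∅
  cell(2,6) ccaaa: ∅
  cell(3,7) caaaa: {S}
  cell(4,8) aaaaa: {A,B,S}
  cell(5,9) aaaab: {A,B,X3,X4,X5,X6}  orig:{A,B}
  cell(0,5) caccaa: ∅
  cell(1,6) accaaa: ∅
  cell(2,7) ccaaaa: ∅
  cell(3,8) caaaaa: {S}
  cell(4,9) aaaaab: {A,B,X3,X4,X5,X6}  orig:{A,B}
  cell(0,6) caccaaa: ∅
  cell(1,7) accaaaa: ∅
  cell(2,8) ccaaaaa: ∅
  cell(3,9) caaaaab: {S,X3,X5}  orig:{S}
  cell(0,7) caccaaaa: ∅
  cell(1,8) accaaaaa: ∅
  cell(2,9) ccaaaaab: ∅
  cell(0,8) caccaaaaa: ∅
  cell(1,9) accaaaaab: {A,B}
  cell(0,9) caccaaaaab: {S}

S ∈ T[0,9] ⇒ YES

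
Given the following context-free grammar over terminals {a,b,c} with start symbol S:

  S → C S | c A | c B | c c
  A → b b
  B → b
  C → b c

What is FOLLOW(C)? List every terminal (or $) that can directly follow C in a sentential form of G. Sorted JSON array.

FIRST sets, iterate to fixpoint:
iter 1:
  A via A→b b: +{b}
  B via B→b: +{b}
  C via C→b c: +{b}
  S via S→C S: +{b}
  S via S→c A: +{c}
  S: {b,c}  A: {b}  B: {b}  C: {b}
iter 2: done
  S: {b,c}  A: {b}  B: {b}  C: {b}

FOLLOW iteration:
seed FOLLOW(S) with $
round 1:
  S→C S: FOLLOW(C) ⊇ FIRST(S) = {b,c}; new: +{b,c}
  S→c A: FOLLOW(A) ⊇ FOLLOW(S) ⊇ {$}; new: +{$}
  S→c B: FOLLOW(B) ⊇ FOLLOW(S) ⊇ {$}; new: +{$}
  FOLLOW(S)={$}  FOLLOW(A)={$}  FOLLOW(B)={$}  FOLLOW(C)={b,c}
round 2: — fixpoint
  FOLLOW(S)={$}  FOLLOW(A)={$}  FOLLOW(B)={$}  FOLLOW(C)={b,c}

FOLLOW(C) = ["b", "c"]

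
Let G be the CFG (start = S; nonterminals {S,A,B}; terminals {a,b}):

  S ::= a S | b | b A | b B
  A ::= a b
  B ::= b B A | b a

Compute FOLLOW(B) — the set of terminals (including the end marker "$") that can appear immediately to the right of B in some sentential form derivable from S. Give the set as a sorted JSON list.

Compute FIRST by fixpoint:
round 1:
  A via A→a b: +{a}
  B via B→b B A: +{b}
  S via S→a S: +{a}
  S via S→b: +{b}
  FIRST(S)={a,b}  FIRST(A)={a}  FIRST(B)={b}
round 2: — fixpoint
  FIRST(S)={a,b}  FIRST(A)={a}  FIRST(B)={b}

FOLLOW iteration:
initialize: $ ∈ FOLLOW(S)
[1]
  B→b B A: FOLLOW(B) ⊇ FIRST(A) = {a}; new: +{a}
  B→b B A: FOLLOW(A) ⊇ FOLLOW(B) ⊇ {a}; new: +{a}
  S→b A: FOLLOW(A) ⊇ FOLLOW(S) ⊇ {$}; new: +{$}
  S→b B: FOLLOW(B) ⊇ FOLLOW(S) ⊇ {$}; new: +{$}
  FOLLOW[S]={$}  FOLLOW[A]={$,a}  FOLLOW[B]={$,a}
[2] (no change)
  FOLLOW[S]={$}  FOLLOW[A]={$,a}  FOLLOW[B]={$,a}

FOLLOW(B) = ["$", "a"]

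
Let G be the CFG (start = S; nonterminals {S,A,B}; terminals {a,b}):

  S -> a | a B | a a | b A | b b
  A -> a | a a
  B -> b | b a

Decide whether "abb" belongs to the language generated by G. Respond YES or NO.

Convert to CNF:
  S -> T0 B | T0 T0 | T1 A | T1 T1 | a
  A -> T0 T0 | a
  B -> T1 T0 | b
  T0 -> a
  T1 -> b

CYK fill:
  [0..0]={A,S,T0}  "a"  orig:{A,S}
  [1..1]={B,T1}  "b"  orig:{B}
  [2..2]={B,T1}  "b"  orig:{B}
  [0..1]={S}  "ab"
  [1..2]={S}  "bb"
  [0..2]=∅  "abb"

S ∉ T[0,2] ⇒ NO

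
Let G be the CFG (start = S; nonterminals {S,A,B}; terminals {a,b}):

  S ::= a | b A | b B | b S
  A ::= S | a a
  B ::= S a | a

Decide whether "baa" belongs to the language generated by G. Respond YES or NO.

Convert to CNF:
  S -> T1 A | T1 B | T1 S | a
  A -> T0 T0 | T1 A | T1 B | T1 S | a
  B -> S T0 | a
  T0 -> a
  T1 -> b

Fill CYK table bottom-up:
  T[0,0] 'b' = {T1}  orig:{}
  T[1,1] 'a' = {A,B,S,T0}  orig:{A,B,S}
  T[2,2] 'a' = {A,B,S,T0}  orig:{A,B,S}
  T[0,1] 'ba' = {A,S}
  T[1,2] 'aa' = {A,B}
  T[0,2] 'baa' = {A,B,S}

S ∈ T[0,2] ⇒ YES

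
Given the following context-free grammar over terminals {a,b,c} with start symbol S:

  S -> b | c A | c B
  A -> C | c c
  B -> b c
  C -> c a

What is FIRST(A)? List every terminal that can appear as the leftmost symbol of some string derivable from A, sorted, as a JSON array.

FIRST iteration:
round 1:
  A via A→c c: +{c}
  B via B→b c: +{b}
  C via C→c a: +{c}
  S via S→b: +{b}
  S via S→c A: +{c}
  FIRST(S)={b,c}  FIRST(A)={c}  FIRST(B)={b}  FIRST(C)={c}
round 2: (no change)
  FIRST(S)={b,c}  FIRST(A)={c}  FIRST(B)={b}  FIRST(C)={c}

FIRST(A) = ["c"]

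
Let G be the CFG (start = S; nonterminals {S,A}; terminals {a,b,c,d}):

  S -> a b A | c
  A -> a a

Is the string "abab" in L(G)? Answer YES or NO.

CNF form of G:
  S -> T0 X2 | c
  A -> T0 T0
  T0 -> a
  T1 -> b
  X2 -> T1 A

CYK table (by increasing span):
  cell(0,0) a: {T0}  orig:{}
  cell(1,1) b: {T1}  orig:{}
  cell(2,2) a: {T0}  orig:{}
  cell(3,3) b: {T1}  orig:{}
  cell(0,1) ab: ∅
  cell(1,2) ba: ∅
  cell(2,3) ab: ∅
  cell(0,2) aba: ∅
  cell(1,3) bab: ∅
  cell(0,3) abab: ∅

S ∉ T[0,3] ⇒ NO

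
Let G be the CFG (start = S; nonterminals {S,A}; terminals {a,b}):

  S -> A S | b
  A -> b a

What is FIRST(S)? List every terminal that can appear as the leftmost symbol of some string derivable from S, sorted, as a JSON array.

FIRST iteration:
round 1:
  A via A→b a: +{b}
  S via S→A S: +{b}
  S: {b}  A: {b}
round 2: (no change)
  S: {b}  A: {b}

FIRST(S) = ["b"]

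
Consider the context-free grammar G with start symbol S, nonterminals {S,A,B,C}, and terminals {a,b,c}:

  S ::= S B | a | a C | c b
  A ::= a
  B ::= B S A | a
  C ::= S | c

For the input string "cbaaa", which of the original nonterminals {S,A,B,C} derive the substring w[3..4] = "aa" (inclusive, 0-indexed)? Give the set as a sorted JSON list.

CNF form of G:
  S -> S B | T0 C | T1 T2 | a
  A -> a
  B -> B X3 | a
  C -> S B | T0 C | T1 T2 | a | c
  T0 -> a
  T1 -> c
  T2 -> b
  X3 -> S A

CYK fill, restricted to cells inside w[3..4]:
  cell(3,3) a: {A,B,C,S,T0}  orig:{A,B,C,S}
  cell(4,4) a: {A,B,C,S,T0}  orig:{A,B,C,S}
  cell(3,4) aa: {C,S,X3}  orig:{C,S}

Original NTs in T[3,4] deriving "aa": ["C", "S"]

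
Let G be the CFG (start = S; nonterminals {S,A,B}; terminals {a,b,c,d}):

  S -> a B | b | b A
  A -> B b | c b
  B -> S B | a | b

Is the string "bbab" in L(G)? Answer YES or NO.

CNF form of G:
  S -> T0 A | T2 B | b
  A -> B T0 | T1 T0
  B -> S B | a | b
  T0 -> b
  T1 -> c
  T2 -> a

CYK table (by increasing span):
  T[0,0] 'b' = {B,S,T0}  orig:{B,S}
  T[1,1] 'b' = {B,S,T0}  orig:{B,S}
  T[2,2] 'a' = {B,T2}  orig:{B}
  T[3,3] 'b' = {B,S,T0}  orig:{B,S}
  T[0,1] 'bb' = {A,B}
  T[1,2] 'ba' = {B}
  T[2,3] 'ab' = {A,S}
  T[0,2] 'bba' = {B}
  T[1,3] 'bab' = {A,S}
  T[0,3] 'bbab' = {A,S}

S ∈ T[0,3] ⇒ YES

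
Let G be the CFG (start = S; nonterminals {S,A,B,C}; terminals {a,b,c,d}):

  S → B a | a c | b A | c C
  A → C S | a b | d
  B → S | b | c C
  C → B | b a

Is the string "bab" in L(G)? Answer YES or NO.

CNF form of G:
  S -> B T0 | T0 T2 | T1 A | T2 C
  A -> C S | T0 T1 | d
  B -> B T0 | T0 T2 | T1 A | T2 C | b
  C -> B T0 | T0 T2 | T1 A | T1 T0 | T2 C | b
  T0 -> a
  T1 -> b
  T2 -> c

CYK table (by increasing span):
  cell(0,0) b: {B,C,T1}  orig:{B,C}
  cell(1,1) a: {T0}  orig:{}
  cell(2,2) b: {B,C,T1}  orig:{B,C}
  cell(0,1) ba: {B,C,S}
  cell(1,2) ab: {A}
  cell(0,2) bab: {B,C,S}

S ∈ T[0,2] ⇒ YES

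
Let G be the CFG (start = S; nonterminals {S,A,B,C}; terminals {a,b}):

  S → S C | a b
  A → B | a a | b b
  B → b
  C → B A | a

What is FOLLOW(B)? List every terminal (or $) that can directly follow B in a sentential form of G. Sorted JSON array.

Compute FIRST by fixpoint:
pass 1:
  A via A→a a: +{a}
  A via A→b b: +{b}
  B via B→b: +{b}
  C via C→B A: +{b}
  C via C→a: +{a}
  S via S→a b: +{a}
  FIRST(S)={a}  FIRST(A)={a,b}  FIRST(B)={b}  FIRST(C)={a,b}
pass 2: — fixpoint
  FIRST(S)={a}  FIRST(A)={a,b}  FIRST(B)={b}  FIRST(C)={a,b}

FOLLOW sets:
FOLLOW(S) := {$}
pass 1:
  C→B A: FOLLOW(B) ⊇ FIRST(A) = {a,b}; new: +{a,b}
  S→S C: FOLLOW(S) ⊇ FIRST(C) = {a,b}; new: +{a,b}
  S→S C: FOLLOW(C) ⊇ FOLLOW(S) ⊇ {$,a,b}; new: +{$,a,b}
  S: {$,a,b}  A: {}  B: {a,b}  C: {$,a,b}
pass 2:
  C→B A: FOLLOW(A) ⊇ FOLLOW(C) ⊇ {$,a,b}; new: +{$,a,b}
  S: {$,a,b}  A: {$,a,b}  B: {a,b}  C: {$,a,b}
pass 3:
  A→B: FOLLOW(B) ⊇ FOLLOW(A) ⊇ {$,a,b}; new: +{$}
  S: {$,a,b}  A: {$,a,b}  B: {$,a,b}  C: {$,a,b}
pass 4: — fixpoint
  S: {$,a,b}  A: {$,a,b}  B: {$,a,b}  C: {$,a,b}

FOLLOW(B) = ["$", "a", "b"]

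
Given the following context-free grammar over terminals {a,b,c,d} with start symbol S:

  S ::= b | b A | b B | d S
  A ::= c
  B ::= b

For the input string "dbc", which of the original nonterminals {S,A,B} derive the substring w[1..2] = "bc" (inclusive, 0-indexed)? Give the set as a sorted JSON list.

Convert to CNF:
  S -> T0 A | T0 B | T1 S | b
  A -> c
  B -> b
  T0 -> b
  T1 -> d

CYK fill, restricted to cells inside w[1..2]:
  T[1,1] 'b' = {B,S,T0}  orig:{B,S}
  T[2,2] 'c' = {A}
  T[1,2] 'bc' = {S}

Original NTs in T[1,2] deriving "bc": ["S"]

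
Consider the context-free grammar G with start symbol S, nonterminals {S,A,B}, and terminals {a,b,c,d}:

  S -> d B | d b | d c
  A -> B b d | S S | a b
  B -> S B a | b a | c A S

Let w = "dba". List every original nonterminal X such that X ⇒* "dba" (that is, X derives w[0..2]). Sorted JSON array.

CNF form of G:
  S -> T1 B | T1 T0 | T1 T3
  A -> B X4 | S S | T2 T0
  B -> S X5 | T0 T2 | T3 X6
  T0 -> b
  T1 -> d
  T2 -> a
  T3 -> c
  X4 -> T0 T1
  X5 -> B T2
  X6 -> A S

CYK fill, restricted to cells inside w[0..2]:
  T[0,0] 'd' = {T1}  orig:{}
  T[1,1] 'b' = {T0}  orig:{}
  T[2,2] 'a' = {T2}  orig:{}
  T[0,1] 'db' = {S}
  T[1,2] 'ba' = {B}
  T[0,2] 'dba' = {S}

Original NTs in T[0,2] deriving "dba": ["S"]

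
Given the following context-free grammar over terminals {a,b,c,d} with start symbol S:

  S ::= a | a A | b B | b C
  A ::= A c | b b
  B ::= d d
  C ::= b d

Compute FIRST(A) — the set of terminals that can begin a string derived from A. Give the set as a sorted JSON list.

FIRST iteration:
pass 1:
  A via A→b b: +{b}
  B via B→d d: +{d}
  C via C→b d: +{b}
  S via S→a: +{a}
  S via S→b B: +{b}
  FIRST(S)={a,b}  FIRST(A)={b}  FIRST(B)={d}  FIRST(C)={b}
pass 2: (no change)
  FIRST(S)={a,b}  FIRST(A)={b}  FIRST(B)={d}  FIRST(C)={b}

FIRST(A) = ["b"]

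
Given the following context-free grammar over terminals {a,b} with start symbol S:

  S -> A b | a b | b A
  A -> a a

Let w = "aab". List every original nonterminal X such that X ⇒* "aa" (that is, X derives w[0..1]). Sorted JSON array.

Convert to CNF:
  S -> A T1 | T0 T1 | T1 A
  A -> T0 T0
  T0 -> a
  T1 -> b

CYK fill, restricted to cells inside w[0..1]:
  cell(0,0) a: {T0}  orig:{}
  cell(1,1) a: {T0}  orig:{}
  cell(0,1) aa: {A}

Original NTs in T[0,1] deriving "aa": ["A"]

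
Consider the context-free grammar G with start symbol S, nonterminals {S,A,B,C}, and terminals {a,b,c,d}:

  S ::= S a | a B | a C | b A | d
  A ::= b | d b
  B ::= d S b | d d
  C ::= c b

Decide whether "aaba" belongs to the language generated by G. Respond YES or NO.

CNF form of G:
  S -> S T3 | T1 A | T3 B | T3 C | d
  A -> T0 T1 | b
  B -> T0 T0 | T0 X4
  C -> T2 T1
  T0 -> d
  T1 -> b
  T2 -> c
  T3 -> a
  X4 -> S T1

CYK fill:
  cell(0,0) a: {T3}  orig:{}
  cell(1,1) a: {T3}  orig:{}
  cell(2,2) b: {A,T1}  orig:{A}
  cell(3,3) a: {T3}  orig:{}
  cell(0,1) aa: ∅
  cell(1,2) ab: ∅
  cell(2,3) ba: ∅
  cell(0,2) aab: ∅
  cell(1,3) aba: ∅
  cell(0,3) aaba: ∅

S ∉ T[0,3] ⇒ NO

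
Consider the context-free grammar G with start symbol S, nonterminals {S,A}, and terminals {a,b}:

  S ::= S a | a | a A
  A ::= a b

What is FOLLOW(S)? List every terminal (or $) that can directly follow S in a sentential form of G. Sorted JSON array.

FIRST sets, iterate to fixpoint:
round 1:
  A via A→a b: +{a}
  S via S→a: +{a}
  FIRST[S]={a}  FIRST[A]={a}
round 2: (no change)
  FIRST[S]={a}  FIRST[A]={a}

FOLLOW iteration:
seed FOLLOW(S) with $
round 1:
  S→S a: FOLLOW(S) ⊇ FIRST(a) = {a}; new: +{a}
  S→a A: FOLLOW(A) ⊇ FOLLOW(S) ⊇ {$,a}; new: +{$,a}
  FOLLOW[S]={$,a}  FOLLOW[A]={$,a}
round 2: — fixpoint
  FOLLOW[S]={$,a}  FOLLOW[A]={$,a}

FOLLOW(S) = ["$", "a"]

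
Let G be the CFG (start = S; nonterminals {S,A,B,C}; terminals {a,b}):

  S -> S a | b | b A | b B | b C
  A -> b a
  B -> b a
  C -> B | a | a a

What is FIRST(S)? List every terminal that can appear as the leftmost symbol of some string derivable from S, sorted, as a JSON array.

Compute FIRST by fixpoint:
round 1:
  A via A→b a: +{b}
  B via B→b a: +{b}
  C via C→B: +{b}
  C via C→a: +{a}
  S via S→b: +{b}
  FIRST(S)={b}  FIRST(A)={b}  FIRST(B)={b}  FIRST(C)={a,b}
round 2: (stable)
  FIRST(S)={b}  FIRST(A)={b}  FIRST(B)={b}  FIRST(C)={a,b}

FIRST(S) = ["b"]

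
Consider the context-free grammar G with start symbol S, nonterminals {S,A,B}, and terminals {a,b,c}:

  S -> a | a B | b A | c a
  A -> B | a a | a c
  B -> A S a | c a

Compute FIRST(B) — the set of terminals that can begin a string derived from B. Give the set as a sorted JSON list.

Compute FIRST by fixpoint:
round 1:
  A via A→a a: +{a}
  B via B→A S a: +{a}
  B via B→c a: +{c}
  S via S→a: +{a}
  S via S→b A: +{b}
  S via S→c a: +{c}
  FIRST[S]={a,b,c}  FIRST[A]={a}  FIRST[B]={a,c}
round 2:
  A via A→B: +{c}
  FIRST[S]={a,b,c}  FIRST[A]={a,c}  FIRST[B]={a,c}
round 3: done
  FIRST[S]={a,b,c}  FIRST[A]={a,c}  FIRST[B]={a,c}

FIRST(B) = ["a", "c"]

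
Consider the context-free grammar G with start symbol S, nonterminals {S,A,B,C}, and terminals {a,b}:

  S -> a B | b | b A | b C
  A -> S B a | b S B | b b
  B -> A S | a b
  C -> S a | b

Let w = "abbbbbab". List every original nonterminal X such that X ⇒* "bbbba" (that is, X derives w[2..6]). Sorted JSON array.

Convert to CNF:
  S -> T0 B | T1 A | T1 C | b
  A -> S X2 | T1 T1 | T1 X3
  B -> A S | T0 T1
  C -> S T0 | b
  T0 -> a
  T1 -> b
  X2 -> B T0
  X3 -> S B

CYK table (by increasing span), restricted to cells inside w[2..6]:
  T[2,2] 'b' = {C,S,T1}  orig:{C,S}
  T[3,3] 'b' = {C,S,T1}  orig:{C,S}
  T[4,4] 'b' = {C,S,T1}  orig:{C,S}
  T[5,5] 'b' = {C,S,T1}  orig:{C,S}
  T[6,6] 'a' = {T0}  orig:{}
  T[2,3] 'bb' = {A,S}
  T[3,4] 'bb' = {A,S}
  T[4,5] 'bb' = {A,S}
  T[5,6] 'ba' = {C}
  T[2,4] 'bbb' = {B,S}
  T[3,5] 'bbb' = {B,S}
  T[4,6] 'bba' = {C,S}
  T[2,5] 'bbbb' = {B,X3}  orig:{B}
  T[3,6] 'bbba' = {C,S,X2}  orig:{C,S}
  T[2,6] 'bbbba' = {A,B,S,X2}  orig:{A,B,S}

Original NTs in T[2,6] deriving "bbbba": ["A", "B", "S"]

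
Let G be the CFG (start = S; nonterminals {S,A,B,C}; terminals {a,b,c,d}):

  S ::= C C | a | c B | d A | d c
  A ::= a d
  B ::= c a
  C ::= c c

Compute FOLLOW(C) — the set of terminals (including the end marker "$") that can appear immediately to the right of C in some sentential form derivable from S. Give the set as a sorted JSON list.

FIRST sets, iterate to fixpoint:
iter 1:
  A via A→a d: +{a}
  B via B→c a: +{c}
  C via C→c c: +{c}
  S via S→C C: +{c}
  S via S→a: +{a}
  S via S→d A: +{d}
  FIRST[S]={a,c,d}  FIRST[A]={a}  FIRST[B]={c}  FIRST[C]={c}
iter 2: (stable)
  FIRST[S]={a,c,d}  FIRST[A]={a}  FIRST[B]={c}  FIRST[C]={c}

FOLLOW iteration:
initialize: $ ∈ FOLLOW(S)
[1]
  S→C C: FOLLOW(C) ⊇ FIRST(C) = {c}; new: +{c}
  S→C C: FOLLOW(C) ⊇ FOLLOW(S) ⊇ {$}; new: +{$}
  S→c B: FOLLOW(B) ⊇ FOLLOW(S) ⊇ {$}; new: +{$}
  S→d A: FOLLOW(A) ⊇ FOLLOW(S) ⊇ {$}; new: +{$}
  S: {$}  A: {$}  B: {$}  C: {$,c}
[2] (no change)
  S: {$}  A: {$}  B: {$}  C: {$,c}

FOLLOW(C) = ["$", "c"]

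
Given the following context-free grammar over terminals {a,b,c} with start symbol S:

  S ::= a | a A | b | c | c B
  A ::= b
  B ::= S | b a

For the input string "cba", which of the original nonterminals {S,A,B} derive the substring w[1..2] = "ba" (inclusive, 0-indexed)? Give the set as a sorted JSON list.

CNF form of G:
  S -> T0 A | T2 B | a | b | c
  A -> b
  B -> T0 A | T1 T0 | T2 B | a | b | c
  T0 -> a
  T1 -> b
  T2 -> c

CYK table (by increasing span) — only the sub-triangle for w[1..2]:
  T[1,1] 'b' = {A,B,S,T1}  orig:{A,B,S}
  T[2,2] 'a' = {B,S,T0}  orig:{B,S}
  T[1,2] 'ba' = {B}

Original NTs in T[1,2] deriving "ba": ["B"]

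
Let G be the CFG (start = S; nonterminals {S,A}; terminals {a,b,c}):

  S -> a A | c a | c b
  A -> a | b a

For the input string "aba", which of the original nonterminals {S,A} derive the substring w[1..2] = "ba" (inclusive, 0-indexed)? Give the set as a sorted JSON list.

Convert to CNF:
  S -> T1 A | T2 T0 | T2 T1
  A -> T0 T1 | a
  T0 -> b
  T1 -> a
  T2 -> c

CYK fill — only the sub-triangle for w[1..2]:
  [1..1]={T0}  "b"  orig:{}
  [2..2]={A,T1}  "a"  orig:{A}
  [1..2]={A}  "ba"

Original NTs in T[1,2] deriving "ba": ["A"]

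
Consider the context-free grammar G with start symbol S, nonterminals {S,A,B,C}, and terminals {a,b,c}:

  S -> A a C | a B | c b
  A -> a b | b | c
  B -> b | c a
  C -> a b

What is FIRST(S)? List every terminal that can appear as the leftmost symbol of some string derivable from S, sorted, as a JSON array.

FIRST sets, iterate to fixpoint:
iter 1:
  A via A→a b: +{a}
  A via A→b: +{b}
  A via A→c: +{c}
  B via B→b: +{b}
  B via B→c a: +{c}
  C via C→a b: +{a}
  S via S→A a C: +{a,b,c}
  S: {a,b,c}  A: {a,b,c}  B: {b,c}  C: {a}
iter 2: (stable)
  S: {a,b,c}  A: {a,b,c}  B: {b,c}  C: {a}

FIRST(S) = ["a", "b", "c"]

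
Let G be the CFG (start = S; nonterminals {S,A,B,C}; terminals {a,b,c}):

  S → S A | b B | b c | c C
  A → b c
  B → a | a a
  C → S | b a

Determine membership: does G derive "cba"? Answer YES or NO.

CNF form of G:
  S -> S A | T0 B | T0 T1 | T1 C
  A -> T0 T1
  B -> T2 T2 | a
  C -> S A | T0 B | T0 T1 | T0 T2 | T1 C
  T0 -> b
  T1 -> c
  T2 -> a

CYK table (by increasing span):
  T[0,0] 'c' = {T1}  orig:{}
  T[1,1] 'b' = {T0}  orig:{}
  T[2,2] 'a' = {B,T2}  orig:{B}
  T[0,1] 'cb' = ∅
  T[1,2] 'ba' = {C,S}
  T[0,2] 'cba' = {C,S}

S ∈ T[0,2] ⇒ YES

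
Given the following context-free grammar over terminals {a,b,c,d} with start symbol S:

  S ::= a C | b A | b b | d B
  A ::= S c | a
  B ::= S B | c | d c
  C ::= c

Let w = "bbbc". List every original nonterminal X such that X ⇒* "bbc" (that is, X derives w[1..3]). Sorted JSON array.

CNF form of G:
  S -> T1 B | T2 C | T3 A | T3 T3
  A -> S T0 | a
  B -> S B | T1 T0 | c
  C -> c
  T0 -> c
  T1 -> d
  T2 -> a
  T3 -> b

Fill CYK table bottom-up — only the sub-triangle for w[1..3]:
  T[1,1] 'b' = {T3}  orig:{}
  T[2,2] 'b' = {T3}  orig:{}
  T[3,3] 'c' = {B,C,T0}  orig:{B,C}
  T[1,2] 'bb' = {S}
  T[2,3] 'bc' = ∅
  T[1,3] 'bbc' = {A,B}

Original NTs in T[1,3] deriving "bbc": ["A", "B"]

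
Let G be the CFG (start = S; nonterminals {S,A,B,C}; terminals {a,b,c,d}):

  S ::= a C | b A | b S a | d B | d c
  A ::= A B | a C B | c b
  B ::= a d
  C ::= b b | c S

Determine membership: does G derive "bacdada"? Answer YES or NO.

Convert to CNF:
  S -> T0 C | T2 A | T2 X5 | T3 B | T3 T1
  A -> A B | T0 X4 | T1 T2
  B -> T0 T3
  C -> T1 S | T2 T2
  T0 -> a
  T1 -> c
  T2 -> b
  T3 -> d
  X4 -> C B
  X5 -> S T0

CYK fill:
  [0..0]={T2}  "b"  orig:{}
  [1..1]={T0}  "a"  orig:{}
  [2..2]={T1}  "c"  orig:{}
  [3..3]={T3}  "d"  orig:{}
  [4..4]={T0}  "a"  orig:{}
  [5..5]={T3}  "d"  orig:{}
  [6..6]={T0}  "a"  orig:{}
  [0..1]=∅  "ba"
  [1..2]=∅  "ac"
  [2..3]=∅  "cd"
  [3..4]=∅  "da"
  [4..5]={B}  "ad"
  [5..6]=∅  "da"
  [0..2]=∅  "bac"
  [1..3]=∅  "acd"
  [2..4]=∅  "cda"
  [3..5]={S}  "dad"
  [4..6]=∅  "ada"
  [0..3]=∅  "bacd"
  [1..4]=∅  "acda"
  [2..5]={C}  "cdad"
  [3..6]={X5}  "dada"  orig:{}
  [0..4]=∅  "bacda"
  [1..5]={S}  "acdad"
  [2..6]=∅  "cdada"
  [0..5]=∅  "bacdad"
  [1..6]={X5}  "acdada"  orig:{}
  [0..6]={S}  "bacdada"

S ∈ T[0,6] ⇒ YES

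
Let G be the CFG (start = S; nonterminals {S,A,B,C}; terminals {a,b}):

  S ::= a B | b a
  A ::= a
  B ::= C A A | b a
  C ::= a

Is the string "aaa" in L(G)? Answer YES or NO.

Convert to CNF:
  S -> T0 T1 | T1 B
  A -> a
  B -> C X2 | T0 T1
  C -> a
  T0 -> b
  T1 -> a
  X2 -> A A

CYK table (by increasing span):
  [0..0]={A,C,T1}  "a"  orig:{A,C}
  [1..1]={A,C,T1}  "a"  orig:{A,C}
  [2..2]={A,C,T1}  "a"  orig:{A,C}
  [0..1]={X2}  "aa"  orig:{}
  [1..2]={X2}  "aa"  orig:{}
  [0..2]={B}  "aaa"

S ∉ T[0,2] ⇒ NO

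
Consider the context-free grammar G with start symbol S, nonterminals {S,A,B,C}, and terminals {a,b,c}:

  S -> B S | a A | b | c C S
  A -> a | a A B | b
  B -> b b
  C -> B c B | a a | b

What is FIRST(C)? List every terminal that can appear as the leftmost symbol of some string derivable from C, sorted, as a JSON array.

FIRST iteration:
[1]
  A via A→a: +{a}
  A via A→b: +{b}
  B via B→b b: +{b}
  C via C→B c B: +{b}
  C via C→a a: +{a}
  S via S→B S: +{b}
  S via S→a A: +{a}
  S via S→c C S: +{c}
  FIRST(S)={a,b,c}  FIRST(A)={a,b}  FIRST(B)={b}  FIRST(C)={a,b}
[2] done
  FIRST(S)={a,b,c}  FIRST(A)={a,b}  FIRST(B)={b}  FIRST(C)={a,b}

FIRST(C) = ["a", "b"]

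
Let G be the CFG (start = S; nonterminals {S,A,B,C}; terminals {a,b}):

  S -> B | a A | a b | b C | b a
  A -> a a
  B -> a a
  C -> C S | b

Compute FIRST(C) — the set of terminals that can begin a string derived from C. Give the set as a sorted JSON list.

Compute FIRST by fixpoint:
[1]
  A via A→a a: +{a}
  B via B→a a: +{a}
  C via C→b: +{b}
  S via S→B: +{a}
  S via S→b C: +{b}
  FIRST[S]={a,b}  FIRST[A]={a}  FIRST[B]={a}  FIRST[C]={b}
[2] (stable)
  FIRST[S]={a,b}  FIRST[A]={a}  FIRST[B]={a}  FIRST[C]={b}

FIRST(C) = ["b"]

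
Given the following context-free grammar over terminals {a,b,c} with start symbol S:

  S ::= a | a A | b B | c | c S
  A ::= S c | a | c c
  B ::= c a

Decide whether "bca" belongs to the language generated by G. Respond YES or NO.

CNF form of G:
  S -> T0 S | T1 A | T2 B | a | c
  A -> S T0 | T0 T0 | a
  B -> T0 T1
  T0 -> c
  T1 -> a
  T2 -> b

CYK fill:
  [0..0]={T2}  "b"  orig:{}
  [1..1]={S,T0}  "c"  orig:{S}
  [2..2]={A,S,T1}  "a"  orig:{A,S}
  [0..1]=∅  "bc"
  [1..2]={B,S}  "ca"
  [0..2]={S}  "bca"

S ∈ T[0,2] ⇒ YES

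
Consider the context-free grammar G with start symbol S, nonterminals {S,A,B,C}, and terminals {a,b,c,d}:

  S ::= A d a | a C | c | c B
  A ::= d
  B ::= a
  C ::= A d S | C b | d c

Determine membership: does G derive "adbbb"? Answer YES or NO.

Convert to CNF:
  S -> A X5 | T2 B | T3 C | c
  A -> d
  B -> a
  C -> A X4 | C T1 | T0 T2
  T0 -> d
  T1 -> b
  T2 -> c
  T3 -> a
  X4 -> T0 S
  X5 -> T0 T3

Fill CYK table bottom-up:
  cell(0,0) a: {B,T3}  orig:{B}
  cell(1,1) d: {A,T0}  orig:{A}
  cell(2,2) b: {T1}  orig:{}
  cell(3,3) b: {T1}  orig:{}
  cell(4,4) b: {T1}  orig:{}
  cell(0,1) ad: ∅
  cell(1,2) db: ∅
  cell(2,3) bb: ∅
  cell(3,4) bb: ∅
  cell(0,2) adb: ∅
  cell(1,3) dbb: ∅
  cell(2,4) bbb: ∅
  cell(0,3) adbb: ∅
  cell(1,4) dbbb: ∅
  cell(0,4) adbbb: ∅

S ∉ T[0,4] ⇒ NO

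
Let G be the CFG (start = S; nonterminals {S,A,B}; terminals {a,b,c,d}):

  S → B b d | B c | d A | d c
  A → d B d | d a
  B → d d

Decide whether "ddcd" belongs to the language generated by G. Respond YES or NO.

CNF form of G:
  S -> B T3 | B X5 | T0 A | T0 T3
  A -> T0 T1 | T0 X4
  B -> T0 T0
  T0 -> d
  T1 -> a
  T2 -> b
  T3 -> c
  X4 -> B T0
  X5 -> T2 T0

Fill CYK table bottom-up:
  cell(0,0) d: {T0}  orig:{}
  cell(1,1) d: {T0}  orig:{}
  cell(2,2) c: {T3}  orig:{}
  cell(3,3) d: {T0}  orig:{}
  cell(0,1) dd: {B}
  cell(1,2) dc: {S}
  cell(2,3) cd: ∅
  cell(0,2) ddc: {S}
  cell(1,3) dcd: ∅
  cell(0,3) ddcd: ∅

S ∉ T[0,3] ⇒ NO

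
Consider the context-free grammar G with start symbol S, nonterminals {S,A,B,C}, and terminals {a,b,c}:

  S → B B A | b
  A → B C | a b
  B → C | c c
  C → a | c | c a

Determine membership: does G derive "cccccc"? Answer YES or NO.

CNF form of G:
  S -> B X3 | b
  A -> B C | T0 T1
  B -> T2 T0 | T2 T2 | a | c
  C -> T2 T0 | a | c
  T0 -> a
  T1 -> b
  T2 -> c
  X3 -> B A

CYK fill:
  T[0,0] 'c' = {B,C,T2}  orig:{B,C}
  T[1,1] 'c' = {B,C,T2}  orig:{B,C}
  T[2,2] 'c' = {B,C,T2}  orig:{B,C}
  T[3,3] 'c' = {B,C,T2}  orig:{B,C}
  T[4,4] 'c' = {B,C,T2}  orig:{B,C}
  T[5,5] 'c' = {B,C,T2}  orig:{B,C}
  T[0,1] 'cc' = {A,B}
  T[1,2] 'cc' = {A,B}
  T[2,3] 'cc' = {A,B}
  T[3,4] 'cc' = {A,B}
  T[4,5] 'cc' = {A,B}
  T[0,2] 'ccc' = {A,X3}  orig:{A}
  T[1,3] 'ccc' = {A,X3}  orig:{A}
  T[2,4] 'ccc' = {A,X3}  orig:{A}
  T[3,5] 'ccc' = {A,X3}  orig:{A}
  T[0,3] 'cccc' = {S,X3}  orig:{S}
  T[1,4] 'cccc' = {S,X3}  orig:{S}
  T[2,5] 'cccc' = {S,X3}  orig:{S}
  T[0,4] 'ccccc' = {S,X3}  orig:{S}
  T[1,5] 'ccccc' = {S,X3}  orig:{S}
  T[0,5] 'cccccc' = {S}

S ∈ T[0,5] ⇒ YES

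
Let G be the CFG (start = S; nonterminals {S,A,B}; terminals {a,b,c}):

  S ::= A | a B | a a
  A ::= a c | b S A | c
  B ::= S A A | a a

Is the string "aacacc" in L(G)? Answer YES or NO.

CNF form of G:
  S -> T0 B | T0 T0 | T0 T1 | T2 X5 | c
  A -> T0 T1 | T2 X3 | c
  B -> S X4 | T0 T0
  T0 -> a
  T1 -> c
  T2 -> b
  X3 -> S A
  X4 -> A A
  X5 -> S A

CYK table (by increasing span):
  cell(0,0) a: {T0}  orig:{}
  cell(1,1) a: {T0}  orig:{}
  cell(2,2) c: {A,S,T1}  orig:{A,S}
  cell(3,3) a: {T0}  orig:{}
  cell(4,4) c: {A,S,T1}  orig:{A,S}
  cell(5,5) c: {A,S,T1}  orig:{A,S}
  cell(0,1) aa: {B,S}
  cell(1,2) ac: {A,S}
  cell(2,3) ca: ∅
  cell(3,4) ac: {A,S}
  cell(4,5) cc: {X3,X4,X5}  orig:{}
  cell(0,2) aac: {X3,X5}  orig:{}
  cell(1,3) aca: ∅
  cell(2,4) cac: {X3,X4,X5}  orig:{}
  cell(3,5) acc: {X3,X4,X5}  orig:{}
  cell(0,3) aaca: ∅
  cell(1,4) acac: {X3,X4,X5}  orig:{}
  cell(2,5) cacc: {B}
  cell(0,4) aacac: {B}
  cell(1,5) acacc: {B,S}
  cell(0,5) aacacc: {S}

S ∈ T[0,5] ⇒ YES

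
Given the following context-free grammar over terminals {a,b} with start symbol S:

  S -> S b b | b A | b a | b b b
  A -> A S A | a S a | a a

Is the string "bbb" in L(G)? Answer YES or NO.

CNF form of G:
  S -> S X4 | T1 A | T1 T0 | T1 X5
  A -> A X2 | T0 T0 | T0 X3
  T0 -> a
  T1 -> b
  X2 -> S A
  X3 -> S T0
  X4 -> T1 T1
  X5 -> T1 T1

Fill CYK table bottom-up:
  [0..0]={T1}  "b"  orig:{}
  [1..1]={T1}  "b"  orig:{}
  [2..2]={T1}  "b"  orig:{}
  [0..1]={X4,X5}  "bb"  orig:{}
  [1..2]={X4,X5}  "bb"  orig:{}
  [0..2]={S}  "bbb"

S ∈ T[0,2] ⇒ YES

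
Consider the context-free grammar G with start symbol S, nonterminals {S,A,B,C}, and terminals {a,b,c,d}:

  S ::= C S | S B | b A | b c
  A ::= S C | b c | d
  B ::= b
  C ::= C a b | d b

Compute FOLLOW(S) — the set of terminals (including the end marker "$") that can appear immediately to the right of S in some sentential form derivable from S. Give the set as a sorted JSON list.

FIRST sets, iterate to fixpoint:
round 1:
  A via A→b c: +{b}
  A via A→d: +{d}
  B via B→b: +{b}
  C via C→d b: +{d}
  S via S→C S: +{d}
  S via S→b A: +{b}
  FIRST(S)={b,d}  FIRST(A)={b,d}  FIRST(B)={b}  FIRST(C)={d}
round 2: (stable)
  FIRST(S)={b,d}  FIRST(A)={b,d}  FIRST(B)={b}  FIRST(C)={d}

FOLLOW iteration:
FOLLOW(S) := {$}
iter 1:
  A→S C: FOLLOW(S) ⊇ FIRST(C) = {d}; new: +{d}
  C→C a b: FOLLOW(C) ⊇ FIRST(a) = {a}; new: +{a}
  S→C S: FOLLOW(C) ⊇ FIRST(S) = {b,d}; new: +{b,d}
  S→S B: FOLLOW(S) ⊇ FIRST(B) = {b}; new: +{b}
  S→S B: FOLLOW(B) ⊇ FOLLOW(S) ⊇ {$,b,d}; new: +{$,b,d}
  S→b A: FOLLOW(A) ⊇ FOLLOW(S) ⊇ {$,b,d}; new: +{$,b,d}
  S: {$,b,d}  A: {$,b,d}  B: {$,b,d}  C: {a,b,d}
iter 2:
  A→S C: FOLLOW(C) ⊇ FOLLOW(A) ⊇ {$,b,d}; new: +{$}
  S: {$,b,d}  A: {$,b,d}  B: {$,b,d}  C: {$,a,b,d}
iter 3: done
  S: {$,b,d}  A: {$,b,d}  B: {$,b,d}  C: {$,a,b,d}

FOLLOW(S) = ["$", "b", "d"]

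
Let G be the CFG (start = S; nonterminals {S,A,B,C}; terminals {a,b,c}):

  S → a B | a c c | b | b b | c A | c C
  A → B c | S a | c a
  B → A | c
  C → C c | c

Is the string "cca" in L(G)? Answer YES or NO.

CNF form of G:
  S -> T0 A | T0 C | T1 B | T1 X3 | T2 T2 | b
  A -> B T0 | S T1 | T0 T1
  B -> B T0 | S T1 | T0 T1 | c
  C -> C T0 | c
  T0 -> c
  T1 -> a
  T2 -> b
  X3 -> T0 T0

Fill CYK table bottom-up:
  T[0,0] 'c' = {B,C,T0}  orig:{B,C}
  T[1,1] 'c' = {B,C,T0}  orig:{B,C}
  T[2,2] 'a' = {T1}  orig:{}
  T[0,1] 'cc' = {A,B,C,S,X3}  orig:{A,B,C,S}
  T[1,2] 'ca' = {A,B}
  T[0,2] 'cca' = {A,B,S}

S ∈ T[0,2] ⇒ YES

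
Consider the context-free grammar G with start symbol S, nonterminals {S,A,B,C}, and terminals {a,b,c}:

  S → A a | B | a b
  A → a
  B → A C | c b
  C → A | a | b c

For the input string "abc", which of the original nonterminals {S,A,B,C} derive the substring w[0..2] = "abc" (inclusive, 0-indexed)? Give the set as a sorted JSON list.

Convert to CNF:
  S -> A C | A T2 | T0 T1 | T2 T1
  A -> a
  B -> A C | T0 T1
  C -> T1 T0 | a
  T0 -> c
  T1 -> b
  T2 -> a

CYK fill, restricted to cells inside w[0..2]:
  [0..0]={A,C,T2}  "a"  orig:{A,C}
  [1..1]={T1}  "b"  orig:{}
  [2..2]={T0}  "c"  orig:{}
  [0..1]={S}  "ab"
  [1..2]={C}  "bc"
  [0..2]={B,S}  "abc"

Original NTs in T[0,2] deriving "abc": ["B", "S"]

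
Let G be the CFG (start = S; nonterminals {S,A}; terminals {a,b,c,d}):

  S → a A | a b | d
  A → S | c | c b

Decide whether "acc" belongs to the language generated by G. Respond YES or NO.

CNF form of G:
  S -> T0 A | T0 T1 | d
  A -> T0 A | T0 T1 | T2 T1 | c | d
  T0 -> a
  T1 -> b
  T2 -> c

CYK fill:
  T[0,0] 'a' = {T0}  orig:{}
  T[1,1] 'c' = {A,T2}  orig:{A}
  T[2,2] 'c' = {A,T2}  orig:{A}
  T[0,1] 'ac' = {A,S}
  T[1,2] 'cc' = ∅
  T[0,2] 'acc' = ∅

S ∉ T[0,2] ⇒ NO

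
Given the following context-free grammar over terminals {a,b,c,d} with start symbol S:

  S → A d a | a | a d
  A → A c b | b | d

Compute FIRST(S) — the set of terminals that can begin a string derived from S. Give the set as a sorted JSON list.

Compute FIRST by fixpoint:
round 1:
  A via A→b: +{b}
  A via A→d: +{d}
  S via S→A d a: +{b,d}
  S via S→a: +{a}
  FIRST(S)={a,b,d}  FIRST(A)={b,d}
round 2: done
  FIRST(S)={a,b,d}  FIRST(A)={b,d}

FIRST(S) = ["a", "b", "d"]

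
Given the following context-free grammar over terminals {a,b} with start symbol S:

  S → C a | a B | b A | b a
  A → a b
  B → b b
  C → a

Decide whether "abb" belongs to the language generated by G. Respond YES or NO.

CNF form of G:
  S -> C T0 | T0 B | T1 A | T1 T0
  A -> T0 T1
  B -> T1 T1
  C -> a
  T0 -> a
  T1 -> b

CYK table (by increasing span):
  [0..0]={C,T0}  "a"  orig:{C}
  [1..1]={T1}  "b"  orig:{}
  [2..2]={T1}  "b"  orig:{}
  [0..1]={A}  "ab"
  [1..2]={B}  "bb"
  [0..2]={S}  "abb"

S ∈ T[0,2] ⇒ YES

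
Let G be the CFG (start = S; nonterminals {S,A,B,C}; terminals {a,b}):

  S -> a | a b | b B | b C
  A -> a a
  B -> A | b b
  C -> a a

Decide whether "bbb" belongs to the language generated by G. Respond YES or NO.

Convert to CNF:
  S -> T0 T1 | T1 B | T1 C | a
  A -> T0 T0
  B -> T0 T0 | T1 T1
  C -> T0 T0
  T0 -> a
  T1 -> b

CYK fill:
  [0..0]={T1}  "b"  orig:{}
  [1..1]={T1}  "b"  orig:{}
  [2..2]={T1}  "b"  orig:{}
  [0..1]={B}  "bb"
  [1..2]={B}  "bb"
  [0..2]={S}  "bbb"

S ∈ T[0,2] ⇒ YES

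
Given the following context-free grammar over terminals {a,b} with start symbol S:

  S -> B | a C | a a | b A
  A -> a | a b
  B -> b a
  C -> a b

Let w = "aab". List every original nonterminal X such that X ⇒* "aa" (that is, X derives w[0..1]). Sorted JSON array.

CNF form of G:
  S -> T0 C | T0 T0 | T1 A | T1 T0
  A -> T0 T1 | a
  B -> T1 T0
  C -> T0 T1
  T0 -> a
  T1 -> b

Fill CYK table bottom-up, restricted to cells inside w[0..1]:
  cell(0,0) a: {A,T0}  orig:{A}
  cell(1,1) a: {A,T0}  orig:{A}
  cell(0,1) aa: {S}

Original NTs in T[0,1] deriving "aa": ["S"]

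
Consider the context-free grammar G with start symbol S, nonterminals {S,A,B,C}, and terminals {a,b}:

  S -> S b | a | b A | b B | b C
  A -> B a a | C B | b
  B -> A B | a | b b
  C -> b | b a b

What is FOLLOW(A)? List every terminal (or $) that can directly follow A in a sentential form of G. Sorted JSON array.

FIRST sets, iterate to fixpoint:
round 1:
  A via A→b: +{b}
  B via B→A B: +{b}
  B via B→a: +{a}
  C via C→b: +{b}
  S via S→a: +{a}
  S via S→b A: +{b}
  FIRST(S)={a,b}  FIRST(A)={b}  FIRST(B)={a,b}  FIRST(C)={b}
round 2:
  A via A→B a a: +{a}
  FIRST(S)={a,b}  FIRST(A)={a,b}  FIRST(B)={a,b}  FIRST(C)={b}
round 3: — fixpoint
  FIRST(S)={a,b}  FIRST(A)={a,b}  FIRST(B)={a,b}  FIRST(C)={b}

FOLLOW iteration:
initialize: $ ∈ FOLLOW(S)
round 1:
  A→B a a: FOLLOW(B) ⊇ FIRST(a) = {a}; new: +{a}
  A→C B: FOLLOW(C) ⊇ FIRST(B) = {a,b}; new: +{a,b}
  B→A B: FOLLOW(A) ⊇ FIRST(B) = {a,b}; new: +{a,b}
  S→S b: FOLLOW(S) ⊇ FIRST(b) = {b}; new: +{b}
  S→b A: FOLLOW(A) ⊇ FOLLOW(S) ⊇ {$,b}; new: +{$}
  S→b B: FOLLOW(B) ⊇ FOLLOW(S) ⊇ {$,b}; new: +{$,b}
  S→b C: FOLLOW(C) ⊇ FOLLOW(S) ⊇ {$,b}; new: +{$}
  S: {$,b}  A: {$,a,b}  B: {$,a,b}  C: {$,a,b}
round 2: (no change)
  S: {$,b}  A: {$,a,b}  B: {$,a,b}  C: {$,a,b}

FOLLOW(A) = ["$", "a", "b"]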